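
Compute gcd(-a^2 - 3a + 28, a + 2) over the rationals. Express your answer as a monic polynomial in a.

Repeated division with remainder:
  -a^2 - 3a + 28 = (-a - 1)(a + 2) + (30)
  a + 2 = ((1/30)a + 1/15)(30) + (0)
The last nonzero remainder is the constant 30, so the polynomials are coprime and gcd = 1.

1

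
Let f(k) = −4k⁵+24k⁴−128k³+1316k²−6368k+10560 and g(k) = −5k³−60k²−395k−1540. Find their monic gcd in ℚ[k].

Repeated division with remainder:
  −4k⁵+24k⁴−128k³+1316k²−6368k+10560 = ((4/5)k²−(72/5)k+676/5)(−5k³−60k²−395k−1540) + (4972k²+24860k+218768)
  −5k³−60k²−395k−1540 = (−(5/4972)k−35/4972)(4972k²+24860k+218768) + (0)
Last nonzero remainder: 4972k²+24860k+218768. Dividing through by 4972 gives the monic gcd k²+5k+44.

k²+5k+44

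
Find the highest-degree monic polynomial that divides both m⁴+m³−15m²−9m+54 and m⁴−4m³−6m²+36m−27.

Euclidean algorithm in ℚ[m]:
  m⁴+m³−15m²−9m+54 = (m⁴−4m³−6m²+36m−27) + (5m³−9m²−45m+81)
  m⁴−4m³−6m²+36m−27 = ((1/5)m−11/25)(5m³−9m²−45m+81) + (−(24/25)m²+216/25)
  5m³−9m²−45m+81 = (−(125/24)m+75/8)(−(24/25)m²+216/25) + (0)
Last nonzero remainder: −(24/25)m²+216/25. Dividing through by −24/25 gives the monic gcd m²−9.

m²−9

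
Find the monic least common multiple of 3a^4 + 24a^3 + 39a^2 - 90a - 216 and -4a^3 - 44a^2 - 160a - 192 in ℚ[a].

a^5 + 12a^4 + 45a^3 + 22a^2 - 192a - 288

By polynomial division,
  3a^4 + 24a^3 + 39a^2 - 90a - 216 = (-(3/4)a + 9/4)(-4a^3 - 44a^2 - 160a - 192) + (18a^2 + 126a + 216)
  -4a^3 - 44a^2 - 160a - 192 = (-(2/9)a - 8/9)(18a^2 + 126a + 216) + (0)
Last nonzero remainder: 18a^2 + 126a + 216. Dividing through by 18 gives the monic gcd a^2 + 7a + 12.
Then lcm(f, g) = f·g / gcd(f, g); expanding and making the result monic gives the answer.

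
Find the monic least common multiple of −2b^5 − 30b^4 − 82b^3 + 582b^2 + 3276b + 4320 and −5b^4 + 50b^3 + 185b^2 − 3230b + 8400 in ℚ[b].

Repeated division with remainder:
  −2b^5 − 30b^4 − 82b^3 + 582b^2 + 3276b + 4320 = ((2/5)b + 10)(−5b^4 + 50b^3 + 185b^2 − 3230b + 8400) + (−656b^3 + 24b^2 + 32216b − 79680)
  −5b^4 + 50b^3 + 185b^2 − 3230b + 8400 = ((5/656)b − 4085/53792)(−656b^3 + 24b^2 + 32216b − 79680) + (−(394875/6724)b^2 − (1184625/6724)b + 3948750/1681)
  −656b^3 + 24b^2 + 32216b − 79680 = ((4410944/394875)b − 4464736/131625)(−(394875/6724)b^2 − (1184625/6724)b + 3948750/1681) + (0)
Last nonzero remainder: −(394875/6724)b^2 − (1184625/6724)b + 3948750/1681. Dividing through by −394875/6724 gives the monic gcd b^2 + 3b − 40.
Then lcm(f, g) = f·g / gcd(f, g); expanding and making the result monic gives the answer.

b^7 + 2b^6 − 112b^5 − 194b^4 + 3867b^3 + 6912b^2 − 40716b − 90720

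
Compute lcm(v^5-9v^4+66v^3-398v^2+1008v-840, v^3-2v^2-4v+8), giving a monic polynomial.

v^6-7v^5+48v^4-266v^3+212v^2+1176v-1680

Euclidean algorithm in ℚ[v]:
  v^5-9v^4+66v^3-398v^2+1008v-840 = (v^2-7v+56)(v^3-2v^2-4v+8) + (-322v^2+1288v-1288)
  v^3-2v^2-4v+8 = (-(1/322)v-1/161)(-322v^2+1288v-1288) + (0)
Last nonzero remainder: -322v^2+1288v-1288. Dividing through by -322 gives the monic gcd v^2-4v+4.
Then lcm(f, g) = f·g / gcd(f, g); expanding and making the result monic gives the answer.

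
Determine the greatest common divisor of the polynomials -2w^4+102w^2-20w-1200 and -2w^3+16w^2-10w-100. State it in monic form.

Apply the Euclidean algorithm:
  -2w^4+102w^2-20w-1200 = (w+8)(-2w^3+16w^2-10w-100) + (-16w^2+160w-400)
  -2w^3+16w^2-10w-100 = ((1/8)w+1/4)(-16w^2+160w-400) + (0)
Last nonzero remainder: -16w^2+160w-400. Dividing through by -16 gives the monic gcd w^2-10w+25.

w^2-10w+25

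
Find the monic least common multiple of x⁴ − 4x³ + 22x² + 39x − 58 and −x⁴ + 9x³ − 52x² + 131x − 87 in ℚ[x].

Repeated division with remainder:
  x⁴ − 4x³ + 22x² + 39x − 58 = (−1)(−x⁴ + 9x³ − 52x² + 131x − 87) + (5x³ − 30x² + 170x − 145)
  −x⁴ + 9x³ − 52x² + 131x − 87 = (−(1/5)x + 3/5)(5x³ − 30x² + 170x − 145) + (0)
Last nonzero remainder: 5x³ − 30x² + 170x − 145. Dividing through by 5 gives the monic gcd x³ − 6x² + 34x − 29.
Then lcm(f, g) = f·g / gcd(f, g); expanding and making the result monic gives the answer.

x⁵ − 7x⁴ + 34x³ − 27x² − 175x + 174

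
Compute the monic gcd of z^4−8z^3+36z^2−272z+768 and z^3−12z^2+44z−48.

By polynomial division,
  z^4−8z^3+36z^2−272z+768 = (z+4)(z^3−12z^2+44z−48) + (40z^2−400z+960)
  z^3−12z^2+44z−48 = ((1/40)z−1/20)(40z^2−400z+960) + (0)
Last nonzero remainder: 40z^2−400z+960. Dividing through by 40 gives the monic gcd z^2−10z+24.

z^2−10z+24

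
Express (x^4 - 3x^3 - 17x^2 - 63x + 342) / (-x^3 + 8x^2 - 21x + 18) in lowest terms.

Apply the Euclidean algorithm:
  x^4 - 3x^3 - 17x^2 - 63x + 342 = (-x - 5)(-x^3 + 8x^2 - 21x + 18) + (2x^2 - 150x + 432)
  -x^3 + 8x^2 - 21x + 18 = (-(1/2)x - 67/2)(2x^2 - 150x + 432) + (-4830x + 14490)
  2x^2 - 150x + 432 = (-(1/2415)x + 24/805)(-4830x + 14490) + (0)
Last nonzero remainder: -4830x + 14490. Dividing through by -4830 gives the monic gcd x - 3.
Cancel x - 3 from numerator and denominator to get the reduced form.

(-x^3 + 17x + 114)/(x^2 - 5x + 6)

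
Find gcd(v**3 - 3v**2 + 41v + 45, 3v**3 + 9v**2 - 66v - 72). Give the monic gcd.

By polynomial division,
  v**3 - 3v**2 + 41v + 45 = (1/3)(3v**3 + 9v**2 - 66v - 72) + (-6v**2 + 63v + 69)
  3v**3 + 9v**2 - 66v - 72 = (-(1/2)v - 27/4)(-6v**2 + 63v + 69) + ((1575/4)v + 1575/4)
  -6v**2 + 63v + 69 = (-(8/525)v + 92/525)((1575/4)v + 1575/4) + (0)
Last nonzero remainder: (1575/4)v + 1575/4. Dividing through by 1575/4 gives the monic gcd v + 1.

v + 1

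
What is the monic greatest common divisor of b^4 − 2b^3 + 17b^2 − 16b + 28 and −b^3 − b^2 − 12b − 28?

Apply the Euclidean algorithm:
  b^4 − 2b^3 + 17b^2 − 16b + 28 = (−b + 3)(−b^3 − b^2 − 12b − 28) + (8b^2 − 8b + 112)
  −b^3 − b^2 − 12b − 28 = (−(1/8)b − 1/4)(8b^2 − 8b + 112) + (0)
Last nonzero remainder: 8b^2 − 8b + 112. Dividing through by 8 gives the monic gcd b^2 − b + 14.

b^2 − b + 14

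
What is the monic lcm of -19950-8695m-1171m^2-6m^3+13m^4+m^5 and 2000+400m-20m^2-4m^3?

-199500-106900m-20405m^2-1231m^3+124m^4+23m^5+m^6

By polynomial division,
  m^5+13m^4-6m^3-1171m^2-8695m-19950 = (-(1/4)m^2-2m-27/2)(-4m^3-20m^2+400m+2000) + (-141m^2+705m+7050)
  -4m^3-20m^2+400m+2000 = ((4/141)m+40/141)(-141m^2+705m+7050) + (0)
Last nonzero remainder: -141m^2+705m+7050. Dividing through by -141 gives the monic gcd m^2-5m-50.
Then lcm(f, g) = f·g / gcd(f, g); expanding and making the result monic gives the answer.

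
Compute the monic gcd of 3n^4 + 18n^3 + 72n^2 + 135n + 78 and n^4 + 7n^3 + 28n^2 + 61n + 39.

Euclidean algorithm in ℚ[n]:
  3n^4 + 18n^3 + 72n^2 + 135n + 78 = (3)(n^4 + 7n^3 + 28n^2 + 61n + 39) + (-3n^3 - 12n^2 - 48n - 39)
  n^4 + 7n^3 + 28n^2 + 61n + 39 = (-(1/3)n - 1)(-3n^3 - 12n^2 - 48n - 39) + (0)
Last nonzero remainder: -3n^3 - 12n^2 - 48n - 39. Dividing through by -3 gives the monic gcd n^3 + 4n^2 + 16n + 13.

n^3 + 4n^2 + 16n + 13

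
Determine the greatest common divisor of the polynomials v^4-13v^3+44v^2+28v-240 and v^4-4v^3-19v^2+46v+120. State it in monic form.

Apply the Euclidean algorithm:
  v^4-13v^3+44v^2+28v-240 = (v^4-4v^3-19v^2+46v+120) + (-9v^3+63v^2-18v-360)
  v^4-4v^3-19v^2+46v+120 = (-(1/9)v-1/3)(-9v^3+63v^2-18v-360) + (0)
Last nonzero remainder: -9v^3+63v^2-18v-360. Dividing through by -9 gives the monic gcd v^3-7v^2+2v+40.

v^3-7v^2+2v+40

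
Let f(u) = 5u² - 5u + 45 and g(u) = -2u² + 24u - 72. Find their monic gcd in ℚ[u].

1

Repeated division with remainder:
  5u² - 5u + 45 = (-5/2)(-2u² + 24u - 72) + (55u - 135)
  -2u² + 24u - 72 = (-(2/55)u + 42/121)(55u - 135) + (-3042/121)
  55u - 135 = (-(6655/3042)u + 1815/338)(-3042/121) + (0)
The last nonzero remainder is the constant -3042/121, so the polynomials are coprime and gcd = 1.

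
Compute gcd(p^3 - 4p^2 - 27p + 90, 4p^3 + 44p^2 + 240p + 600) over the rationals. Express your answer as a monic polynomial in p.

Repeated division with remainder:
  p^3 - 4p^2 - 27p + 90 = (1/4)(4p^3 + 44p^2 + 240p + 600) + (-15p^2 - 87p - 60)
  4p^3 + 44p^2 + 240p + 600 = (-(4/15)p - 104/75)(-15p^2 - 87p - 60) + ((2584/25)p + 2584/5)
  -15p^2 - 87p - 60 = (-(375/2584)p - 75/646)((2584/25)p + 2584/5) + (0)
Last nonzero remainder: (2584/25)p + 2584/5. Dividing through by 2584/25 gives the monic gcd p + 5.

p + 5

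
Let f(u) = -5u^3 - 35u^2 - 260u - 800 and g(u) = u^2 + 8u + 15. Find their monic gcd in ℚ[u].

Euclidean algorithm in ℚ[u]:
  -5u^3 - 35u^2 - 260u - 800 = (-5u + 5)(u^2 + 8u + 15) + (-225u - 875)
  u^2 + 8u + 15 = (-(1/225)u - 37/2025)(-225u - 875) + (-80/81)
  -225u - 875 = ((3645/16)u + 14175/16)(-80/81) + (0)
The last nonzero remainder is the constant -80/81, so the polynomials are coprime and gcd = 1.

1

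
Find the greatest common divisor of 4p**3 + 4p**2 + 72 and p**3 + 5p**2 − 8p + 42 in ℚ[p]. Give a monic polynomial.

Apply the Euclidean algorithm:
  4p**3 + 4p**2 + 72 = (4)(p**3 + 5p**2 − 8p + 42) + (−16p**2 + 32p − 96)
  p**3 + 5p**2 − 8p + 42 = (−(1/16)p − 7/16)(−16p**2 + 32p − 96) + (0)
Last nonzero remainder: −16p**2 + 32p − 96. Dividing through by −16 gives the monic gcd p**2 − 2p + 6.

p**2 − 2p + 6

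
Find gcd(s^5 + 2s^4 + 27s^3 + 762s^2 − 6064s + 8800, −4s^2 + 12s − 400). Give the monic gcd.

Euclidean algorithm in ℚ[s]:
  s^5 + 2s^4 + 27s^3 + 762s^2 − 6064s + 8800 = (−(1/4)s^3 − (5/4)s^2 + (29/2)s − 22)(−4s^2 + 12s − 400) + (0)
Last nonzero remainder: −4s^2 + 12s − 400. Dividing through by −4 gives the monic gcd s^2 − 3s + 100.

s^2 − 3s + 100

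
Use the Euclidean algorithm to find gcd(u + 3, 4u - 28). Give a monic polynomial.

1

By polynomial division,
  u + 3 = (1/4)(4u - 28) + (10)
  4u - 28 = ((2/5)u - 14/5)(10) + (0)
The last nonzero remainder is the constant 10, so the polynomials are coprime and gcd = 1.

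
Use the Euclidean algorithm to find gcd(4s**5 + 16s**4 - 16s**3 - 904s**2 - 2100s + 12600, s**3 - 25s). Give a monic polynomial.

s**2 - 25

Repeated division with remainder:
  4s**5 + 16s**4 - 16s**3 - 904s**2 - 2100s + 12600 = (4s**2 + 16s + 84)(s**3 - 25s) + (-504s**2 + 12600)
  s**3 - 25s = (-(1/504)s)(-504s**2 + 12600) + (0)
Last nonzero remainder: -504s**2 + 12600. Dividing through by -504 gives the monic gcd s**2 - 25.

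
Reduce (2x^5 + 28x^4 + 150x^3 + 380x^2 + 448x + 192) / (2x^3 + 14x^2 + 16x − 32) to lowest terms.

By polynomial division,
  2x^5 + 28x^4 + 150x^3 + 380x^2 + 448x + 192 = (x^2 + 7x + 18)(2x^3 + 14x^2 + 16x − 32) + (48x^2 + 384x + 768)
  2x^3 + 14x^2 + 16x − 32 = ((1/24)x − 1/24)(48x^2 + 384x + 768) + (0)
Last nonzero remainder: 48x^2 + 384x + 768. Dividing through by 48 gives the monic gcd x^2 + 8x + 16.
Cancel x^2 + 8x + 16 from numerator and denominator to get the reduced form.

(x^3 + 6x^2 + 11x + 6)/(x − 1)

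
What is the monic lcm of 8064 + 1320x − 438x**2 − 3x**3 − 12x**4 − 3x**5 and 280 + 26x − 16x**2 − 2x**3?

By polynomial division,
  −3x**5 − 12x**4 − 3x**3 − 438x**2 + 1320x + 8064 = ((3/2)x**2 − 6x + 69)(−2x**3 − 16x**2 + 26x + 280) + (402x**2 + 1206x − 11256)
  −2x**3 − 16x**2 + 26x + 280 = (−(1/201)x − 5/201)(402x**2 + 1206x − 11256) + (0)
Last nonzero remainder: 402x**2 + 1206x − 11256. Dividing through by 402 gives the monic gcd x**2 + 3x − 28.
Then lcm(f, g) = f·g / gcd(f, g); expanding and making the result monic gives the answer.

−13440 − 4888x + 290x**2 + 151x**3 + 21x**4 + 9x**5 + x**6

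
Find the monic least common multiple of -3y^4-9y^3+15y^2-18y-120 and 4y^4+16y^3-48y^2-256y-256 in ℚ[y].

By polynomial division,
  -3y^4-9y^3+15y^2-18y-120 = (-3/4)(4y^4+16y^3-48y^2-256y-256) + (3y^3-21y^2-210y-312)
  4y^4+16y^3-48y^2-256y-256 = ((4/3)y+44/3)(3y^3-21y^2-210y-312) + (540y^2+3240y+4320)
  3y^3-21y^2-210y-312 = ((1/180)y-13/180)(540y^2+3240y+4320) + (0)
Last nonzero remainder: 540y^2+3240y+4320. Dividing through by 540 gives the monic gcd y^2+6y+8.
Then lcm(f, g) = f·g / gcd(f, g); expanding and making the result monic gives the answer.

y^6+y^5-19y^4-8y^3+68y^2-128y-320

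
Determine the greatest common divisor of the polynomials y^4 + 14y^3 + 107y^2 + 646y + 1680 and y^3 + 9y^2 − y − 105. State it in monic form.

y^2 + 12y + 35

By polynomial division,
  y^4 + 14y^3 + 107y^2 + 646y + 1680 = (y + 5)(y^3 + 9y^2 − y − 105) + (63y^2 + 756y + 2205)
  y^3 + 9y^2 − y − 105 = ((1/63)y − 1/21)(63y^2 + 756y + 2205) + (0)
Last nonzero remainder: 63y^2 + 756y + 2205. Dividing through by 63 gives the monic gcd y^2 + 12y + 35.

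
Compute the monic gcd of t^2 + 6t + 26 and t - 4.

1

By polynomial division,
  t^2 + 6t + 26 = (t + 10)(t - 4) + (66)
  t - 4 = ((1/66)t - 2/33)(66) + (0)
The last nonzero remainder is the constant 66, so the polynomials are coprime and gcd = 1.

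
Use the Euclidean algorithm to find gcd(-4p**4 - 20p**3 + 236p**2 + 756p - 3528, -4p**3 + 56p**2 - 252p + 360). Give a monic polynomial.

By polynomial division,
  -4p**4 - 20p**3 + 236p**2 + 756p - 3528 = (p + 19)(-4p**3 + 56p**2 - 252p + 360) + (-576p**2 + 5184p - 10368)
  -4p**3 + 56p**2 - 252p + 360 = ((1/144)p - 5/144)(-576p**2 + 5184p - 10368) + (0)
Last nonzero remainder: -576p**2 + 5184p - 10368. Dividing through by -576 gives the monic gcd p**2 - 9p + 18.

p**2 - 9p + 18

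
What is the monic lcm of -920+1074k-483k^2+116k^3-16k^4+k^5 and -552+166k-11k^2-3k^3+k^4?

-5520+5524k-1824k^2+213k^3+20k^4-10k^5+k^6

By polynomial division,
  k^5-16k^4+116k^3-483k^2+1074k-920 = (k-13)(k^4-3k^3-11k^2+166k-552) + (88k^3-792k^2+3784k-8096)
  k^4-3k^3-11k^2+166k-552 = ((1/88)k+3/44)(88k^3-792k^2+3784k-8096) + (0)
Last nonzero remainder: 88k^3-792k^2+3784k-8096. Dividing through by 88 gives the monic gcd k^3-9k^2+43k-92.
Then lcm(f, g) = f·g / gcd(f, g); expanding and making the result monic gives the answer.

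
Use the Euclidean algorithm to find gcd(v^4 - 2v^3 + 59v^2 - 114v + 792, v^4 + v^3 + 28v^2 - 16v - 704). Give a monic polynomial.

v^2 + v + 44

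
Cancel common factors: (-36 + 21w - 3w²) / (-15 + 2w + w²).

(12 - 3w)/(5 + w)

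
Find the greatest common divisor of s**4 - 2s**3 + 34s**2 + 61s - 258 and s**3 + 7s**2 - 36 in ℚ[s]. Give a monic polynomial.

s**2 + s - 6

Apply the Euclidean algorithm:
  s**4 - 2s**3 + 34s**2 + 61s - 258 = (s - 9)(s**3 + 7s**2 - 36) + (97s**2 + 97s - 582)
  s**3 + 7s**2 - 36 = ((1/97)s + 6/97)(97s**2 + 97s - 582) + (0)
Last nonzero remainder: 97s**2 + 97s - 582. Dividing through by 97 gives the monic gcd s**2 + s - 6.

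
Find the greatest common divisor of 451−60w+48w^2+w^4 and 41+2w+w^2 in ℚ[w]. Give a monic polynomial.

41+2w+w^2

Apply the Euclidean algorithm:
  w^4+48w^2−60w+451 = (w^2−2w+11)(w^2+2w+41) + (0)
The last nonzero remainder w^2+2w+41 is already monic.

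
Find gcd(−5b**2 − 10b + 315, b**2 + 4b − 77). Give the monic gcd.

Repeated division with remainder:
  −5b**2 − 10b + 315 = (−5)(b**2 + 4b − 77) + (10b − 70)
  b**2 + 4b − 77 = ((1/10)b + 11/10)(10b − 70) + (0)
Last nonzero remainder: 10b − 70. Dividing through by 10 gives the monic gcd b − 7.

b − 7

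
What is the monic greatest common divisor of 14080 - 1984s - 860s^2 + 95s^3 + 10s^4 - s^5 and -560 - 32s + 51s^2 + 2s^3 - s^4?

Euclidean algorithm in ℚ[s]:
  -s^5 + 10s^4 + 95s^3 - 860s^2 - 1984s + 14080 = (s - 8)(-s^4 + 2s^3 + 51s^2 - 32s - 560) + (60s^3 - 420s^2 - 1680s + 9600)
  -s^4 + 2s^3 + 51s^2 - 32s - 560 = (-(1/60)s - 1/12)(60s^3 - 420s^2 - 1680s + 9600) + (-12s^2 - 12s + 240)
  60s^3 - 420s^2 - 1680s + 9600 = (-5s + 40)(-12s^2 - 12s + 240) + (0)
Last nonzero remainder: -12s^2 - 12s + 240. Dividing through by -12 gives the monic gcd s^2 + s - 20.

-20 + s + s^2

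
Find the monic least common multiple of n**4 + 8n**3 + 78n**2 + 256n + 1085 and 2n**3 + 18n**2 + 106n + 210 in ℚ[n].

n**5 + 11n**4 + 102n**3 + 490n**2 + 1853n + 3255

Euclidean algorithm in ℚ[n]:
  n**4 + 8n**3 + 78n**2 + 256n + 1085 = ((1/2)n − 1/2)(2n**3 + 18n**2 + 106n + 210) + (34n**2 + 204n + 1190)
  2n**3 + 18n**2 + 106n + 210 = ((1/17)n + 3/17)(34n**2 + 204n + 1190) + (0)
Last nonzero remainder: 34n**2 + 204n + 1190. Dividing through by 34 gives the monic gcd n**2 + 6n + 35.
Then lcm(f, g) = f·g / gcd(f, g); expanding and making the result monic gives the answer.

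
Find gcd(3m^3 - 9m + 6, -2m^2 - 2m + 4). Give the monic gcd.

By polynomial division,
  3m^3 - 9m + 6 = (-(3/2)m + 3/2)(-2m^2 - 2m + 4) + (0)
Last nonzero remainder: -2m^2 - 2m + 4. Dividing through by -2 gives the monic gcd m^2 + m - 2.

m^2 + m - 2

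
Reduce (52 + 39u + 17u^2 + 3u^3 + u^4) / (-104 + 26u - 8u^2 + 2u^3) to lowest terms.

By polynomial division,
  u^4 + 3u^3 + 17u^2 + 39u + 52 = ((1/2)u + 7/2)(2u^3 - 8u^2 + 26u - 104) + (32u^2 + 416)
  2u^3 - 8u^2 + 26u - 104 = ((1/16)u - 1/4)(32u^2 + 416) + (0)
Last nonzero remainder: 32u^2 + 416. Dividing through by 32 gives the monic gcd u^2 + 13.
Cancel u^2 + 13 from numerator and denominator to get the reduced form.

(4 + 3u + u^2)/(-8 + 2u)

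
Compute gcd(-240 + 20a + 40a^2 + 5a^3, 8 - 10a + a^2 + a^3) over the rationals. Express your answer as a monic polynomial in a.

-8 + 2a + a^2

Apply the Euclidean algorithm:
  5a^3 + 40a^2 + 20a - 240 = (5)(a^3 + a^2 - 10a + 8) + (35a^2 + 70a - 280)
  a^3 + a^2 - 10a + 8 = ((1/35)a - 1/35)(35a^2 + 70a - 280) + (0)
Last nonzero remainder: 35a^2 + 70a - 280. Dividing through by 35 gives the monic gcd a^2 + 2a - 8.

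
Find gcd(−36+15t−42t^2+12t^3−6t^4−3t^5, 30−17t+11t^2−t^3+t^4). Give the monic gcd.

Apply the Euclidean algorithm:
  −3t^5−6t^4+12t^3−42t^2+15t−36 = (−3t−9)(t^4−t^3+11t^2−17t+30) + (36t^3+6t^2−48t+234)
  t^4−t^3+11t^2−17t+30 = ((1/36)t−7/216)(36t^3+6t^2−48t+234) + ((451/36)t^2−(451/18)t+451/12)
  36t^3+6t^2−48t+234 = ((1296/451)t+2808/451)((451/36)t^2−(451/18)t+451/12) + (0)
Last nonzero remainder: (451/36)t^2−(451/18)t+451/12. Dividing through by 451/36 gives the monic gcd t^2−2t+3.

3−2t+t^2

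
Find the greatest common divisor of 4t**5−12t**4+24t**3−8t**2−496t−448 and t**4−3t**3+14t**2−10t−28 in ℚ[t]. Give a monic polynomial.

Repeated division with remainder:
  4t**5−12t**4+24t**3−8t**2−496t−448 = (4t)(t**4−3t**3+14t**2−10t−28) + (−32t**3+32t**2−384t−448)
  t**4−3t**3+14t**2−10t−28 = (−(1/32)t+1/16)(−32t**3+32t**2−384t−448) + (0)
Last nonzero remainder: −32t**3+32t**2−384t−448. Dividing through by −32 gives the monic gcd t**3−t**2+12t+14.

t**3−t**2+12t+14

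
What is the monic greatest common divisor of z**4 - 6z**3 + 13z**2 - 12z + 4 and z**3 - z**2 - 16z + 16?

z - 1

Repeated division with remainder:
  z**4 - 6z**3 + 13z**2 - 12z + 4 = (z - 5)(z**3 - z**2 - 16z + 16) + (24z**2 - 108z + 84)
  z**3 - z**2 - 16z + 16 = ((1/24)z + 7/48)(24z**2 - 108z + 84) + (-(15/4)z + 15/4)
  24z**2 - 108z + 84 = (-(32/5)z + 112/5)(-(15/4)z + 15/4) + (0)
Last nonzero remainder: -(15/4)z + 15/4. Dividing through by -15/4 gives the monic gcd z - 1.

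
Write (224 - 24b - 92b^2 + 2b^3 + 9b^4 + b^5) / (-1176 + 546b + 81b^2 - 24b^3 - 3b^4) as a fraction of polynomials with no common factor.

(16 + 4b - 4b^2 - b^3)/(-84 + 9b + 3b^2)

By polynomial division,
  b^5 + 9b^4 + 2b^3 - 92b^2 - 24b + 224 = (-(1/3)b - 1/3)(-3b^4 - 24b^3 + 81b^2 + 546b - 1176) + (21b^3 + 117b^2 - 234b - 168)
  -3b^4 - 24b^3 + 81b^2 + 546b - 1176 = (-(1/7)b - 17/49)(21b^3 + 117b^2 - 234b - 168) + ((4320/49)b^2 + (21600/49)b - 8640/7)
  21b^3 + 117b^2 - 234b - 168 = ((343/1440)b + 49/360)((4320/49)b^2 + (21600/49)b - 8640/7) + (0)
Last nonzero remainder: (4320/49)b^2 + (21600/49)b - 8640/7. Dividing through by 4320/49 gives the monic gcd b^2 + 5b - 14.
Cancel b^2 + 5b - 14 from numerator and denominator to get the reduced form.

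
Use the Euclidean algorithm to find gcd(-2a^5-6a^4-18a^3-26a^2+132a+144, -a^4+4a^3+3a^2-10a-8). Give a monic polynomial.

By polynomial division,
  -2a^5-6a^4-18a^3-26a^2+132a+144 = (2a+14)(-a^4+4a^3+3a^2-10a-8) + (-80a^3-48a^2+288a+256)
  -a^4+4a^3+3a^2-10a-8 = ((1/80)a-23/400)(-80a^3-48a^2+288a+256) + (-(84/25)a^2+(84/25)a+168/25)
  -80a^3-48a^2+288a+256 = ((500/21)a+800/21)(-(84/25)a^2+(84/25)a+168/25) + (0)
Last nonzero remainder: -(84/25)a^2+(84/25)a+168/25. Dividing through by -84/25 gives the monic gcd a^2-a-2.

a^2-a-2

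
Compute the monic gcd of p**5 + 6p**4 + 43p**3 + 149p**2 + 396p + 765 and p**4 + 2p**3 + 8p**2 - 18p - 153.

Apply the Euclidean algorithm:
  p**5 + 6p**4 + 43p**3 + 149p**2 + 396p + 765 = (p + 4)(p**4 + 2p**3 + 8p**2 - 18p - 153) + (27p**3 + 135p**2 + 621p + 1377)
  p**4 + 2p**3 + 8p**2 - 18p - 153 = ((1/27)p - 1/9)(27p**3 + 135p**2 + 621p + 1377) + (0)
Last nonzero remainder: 27p**3 + 135p**2 + 621p + 1377. Dividing through by 27 gives the monic gcd p**3 + 5p**2 + 23p + 51.

p**3 + 5p**2 + 23p + 51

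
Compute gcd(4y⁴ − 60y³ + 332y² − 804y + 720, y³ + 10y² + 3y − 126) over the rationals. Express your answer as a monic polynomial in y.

y − 3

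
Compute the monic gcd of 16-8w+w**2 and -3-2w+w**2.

1

Apply the Euclidean algorithm:
  w**2-8w+16 = (w**2-2w-3) + (-6w+19)
  w**2-2w-3 = (-(1/6)w-7/36)(-6w+19) + (25/36)
  -6w+19 = (-(216/25)w+684/25)(25/36) + (0)
The last nonzero remainder is the constant 25/36, so the polynomials are coprime and gcd = 1.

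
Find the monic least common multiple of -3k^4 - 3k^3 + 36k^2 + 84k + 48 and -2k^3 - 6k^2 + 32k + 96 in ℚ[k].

k^6 + 8k^5 + 7k^4 - 100k^3 - 356k^2 - 448k - 192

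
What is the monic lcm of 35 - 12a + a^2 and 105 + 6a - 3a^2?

175 - 25a - 7a^2 + a^3

Repeated division with remainder:
  a^2 - 12a + 35 = (-1/3)(-3a^2 + 6a + 105) + (-10a + 70)
  -3a^2 + 6a + 105 = ((3/10)a + 3/2)(-10a + 70) + (0)
Last nonzero remainder: -10a + 70. Dividing through by -10 gives the monic gcd a - 7.
Then lcm(f, g) = f·g / gcd(f, g); expanding and making the result monic gives the answer.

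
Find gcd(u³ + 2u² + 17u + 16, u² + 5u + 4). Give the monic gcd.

u + 1

Euclidean algorithm in ℚ[u]:
  u³ + 2u² + 17u + 16 = (u - 3)(u² + 5u + 4) + (28u + 28)
  u² + 5u + 4 = ((1/28)u + 1/7)(28u + 28) + (0)
Last nonzero remainder: 28u + 28. Dividing through by 28 gives the monic gcd u + 1.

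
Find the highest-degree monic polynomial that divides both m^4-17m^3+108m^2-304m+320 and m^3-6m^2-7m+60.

Apply the Euclidean algorithm:
  m^4-17m^3+108m^2-304m+320 = (m-11)(m^3-6m^2-7m+60) + (49m^2-441m+980)
  m^3-6m^2-7m+60 = ((1/49)m+3/49)(49m^2-441m+980) + (0)
Last nonzero remainder: 49m^2-441m+980. Dividing through by 49 gives the monic gcd m^2-9m+20.

m^2-9m+20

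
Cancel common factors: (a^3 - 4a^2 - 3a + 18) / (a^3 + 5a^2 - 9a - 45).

(a^2 - a - 6)/(a^2 + 8a + 15)

Euclidean algorithm in ℚ[a]:
  a^3 - 4a^2 - 3a + 18 = (a^3 + 5a^2 - 9a - 45) + (-9a^2 + 6a + 63)
  a^3 + 5a^2 - 9a - 45 = (-(1/9)a - 17/27)(-9a^2 + 6a + 63) + ((16/9)a - 16/3)
  -9a^2 + 6a + 63 = (-(81/16)a - 189/16)((16/9)a - 16/3) + (0)
Last nonzero remainder: (16/9)a - 16/3. Dividing through by 16/9 gives the monic gcd a - 3.
Cancel a - 3 from numerator and denominator to get the reduced form.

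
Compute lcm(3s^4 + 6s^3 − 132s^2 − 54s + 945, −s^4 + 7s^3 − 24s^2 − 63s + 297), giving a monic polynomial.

Repeated division with remainder:
  3s^4 + 6s^3 − 132s^2 − 54s + 945 = (−3)(−s^4 + 7s^3 − 24s^2 − 63s + 297) + (27s^3 − 204s^2 − 243s + 1836)
  −s^4 + 7s^3 − 24s^2 − 63s + 297 = (−(1/27)s − 5/243)(27s^3 − 204s^2 − 243s + 1836) + (−(3013/81)s^2 + 3013/9)
  27s^3 − 204s^2 − 243s + 1836 = (−(2187/3013)s + 16524/3013)(−(3013/81)s^2 + 3013/9) + (0)
Last nonzero remainder: −(3013/81)s^2 + 3013/9. Dividing through by −3013/81 gives the monic gcd s^2 − 9.
Then lcm(f, g) = f·g / gcd(f, g); expanding and making the result monic gives the answer.

s^6 − 5s^5 − 25s^4 + 356s^3 − 1011s^2 − 2799s + 10395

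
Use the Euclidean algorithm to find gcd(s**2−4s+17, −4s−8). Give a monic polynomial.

By polynomial division,
  s**2−4s+17 = (−(1/4)s+3/2)(−4s−8) + (29)
  −4s−8 = (−(4/29)s−8/29)(29) + (0)
The last nonzero remainder is the constant 29, so the polynomials are coprime and gcd = 1.

1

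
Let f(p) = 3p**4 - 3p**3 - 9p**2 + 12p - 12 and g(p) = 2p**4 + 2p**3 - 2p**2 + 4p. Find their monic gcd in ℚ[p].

Euclidean algorithm in ℚ[p]:
  3p**4 - 3p**3 - 9p**2 + 12p - 12 = (3/2)(2p**4 + 2p**3 - 2p**2 + 4p) + (-6p**3 - 6p**2 + 6p - 12)
  2p**4 + 2p**3 - 2p**2 + 4p = (-(1/3)p)(-6p**3 - 6p**2 + 6p - 12) + (0)
Last nonzero remainder: -6p**3 - 6p**2 + 6p - 12. Dividing through by -6 gives the monic gcd p**3 + p**2 - p + 2.

p**3 + p**2 - p + 2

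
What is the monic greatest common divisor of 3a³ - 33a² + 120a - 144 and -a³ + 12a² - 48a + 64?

Apply the Euclidean algorithm:
  3a³ - 33a² + 120a - 144 = (-3)(-a³ + 12a² - 48a + 64) + (3a² - 24a + 48)
  -a³ + 12a² - 48a + 64 = (-(1/3)a + 4/3)(3a² - 24a + 48) + (0)
Last nonzero remainder: 3a² - 24a + 48. Dividing through by 3 gives the monic gcd a² - 8a + 16.

a² - 8a + 16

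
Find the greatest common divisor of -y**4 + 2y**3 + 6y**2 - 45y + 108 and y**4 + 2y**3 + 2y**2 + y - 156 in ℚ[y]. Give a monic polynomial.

Apply the Euclidean algorithm:
  -y**4 + 2y**3 + 6y**2 - 45y + 108 = (-1)(y**4 + 2y**3 + 2y**2 + y - 156) + (4y**3 + 8y**2 - 44y - 48)
  y**4 + 2y**3 + 2y**2 + y - 156 = ((1/4)y)(4y**3 + 8y**2 - 44y - 48) + (13y**2 + 13y - 156)
  4y**3 + 8y**2 - 44y - 48 = ((4/13)y + 4/13)(13y**2 + 13y - 156) + (0)
Last nonzero remainder: 13y**2 + 13y - 156. Dividing through by 13 gives the monic gcd y**2 + y - 12.

y**2 + y - 12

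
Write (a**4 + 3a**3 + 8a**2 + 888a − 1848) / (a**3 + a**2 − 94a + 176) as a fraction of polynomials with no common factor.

(a**2 − 6a + 84)/(a − 8)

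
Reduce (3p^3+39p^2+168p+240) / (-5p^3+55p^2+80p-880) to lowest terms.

(-3p^2-27p-60)/(5p^2-75p+220)

Euclidean algorithm in ℚ[p]:
  3p^3+39p^2+168p+240 = (-3/5)(-5p^3+55p^2+80p-880) + (72p^2+216p-288)
  -5p^3+55p^2+80p-880 = (-(5/72)p+35/36)(72p^2+216p-288) + (-150p-600)
  72p^2+216p-288 = (-(12/25)p+12/25)(-150p-600) + (0)
Last nonzero remainder: -150p-600. Dividing through by -150 gives the monic gcd p+4.
Cancel p+4 from numerator and denominator to get the reduced form.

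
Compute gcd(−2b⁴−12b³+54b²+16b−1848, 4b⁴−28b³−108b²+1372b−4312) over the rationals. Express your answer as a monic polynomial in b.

Apply the Euclidean algorithm:
  −2b⁴−12b³+54b²+16b−1848 = (−1/2)(4b⁴−28b³−108b²+1372b−4312) + (−26b³+702b−4004)
  4b⁴−28b³−108b²+1372b−4312 = (−(2/13)b+14/13)(−26b³+702b−4004) + (0)
Last nonzero remainder: −26b³+702b−4004. Dividing through by −26 gives the monic gcd b³−27b+154.

b³−27b+154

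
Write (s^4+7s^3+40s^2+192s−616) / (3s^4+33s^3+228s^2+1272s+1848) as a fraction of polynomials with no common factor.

(s−2)/(3s+6)

Repeated division with remainder:
  s^4+7s^3+40s^2+192s−616 = (1/3)(3s^4+33s^3+228s^2+1272s+1848) + (−4s^3−36s^2−232s−1232)
  3s^4+33s^3+228s^2+1272s+1848 = (−(3/4)s−3/2)(−4s^3−36s^2−232s−1232) + (0)
Last nonzero remainder: −4s^3−36s^2−232s−1232. Dividing through by −4 gives the monic gcd s^3+9s^2+58s+308.
Cancel s^3+9s^2+58s+308 from numerator and denominator to get the reduced form.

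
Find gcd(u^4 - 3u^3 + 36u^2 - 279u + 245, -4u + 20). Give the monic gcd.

u - 5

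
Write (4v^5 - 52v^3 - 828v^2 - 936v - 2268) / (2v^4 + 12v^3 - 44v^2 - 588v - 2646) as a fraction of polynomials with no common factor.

(2v^2 + 2v + 6)/(v + 7)

Apply the Euclidean algorithm:
  4v^5 - 52v^3 - 828v^2 - 936v - 2268 = (2v - 12)(2v^4 + 12v^3 - 44v^2 - 588v - 2646) + (180v^3 - 180v^2 - 2700v - 34020)
  2v^4 + 12v^3 - 44v^2 - 588v - 2646 = ((1/90)v + 7/90)(180v^3 - 180v^2 - 2700v - 34020) + (0)
Last nonzero remainder: 180v^3 - 180v^2 - 2700v - 34020. Dividing through by 180 gives the monic gcd v^3 - v^2 - 15v - 189.
Cancel v^3 - v^2 - 15v - 189 from numerator and denominator to get the reduced form.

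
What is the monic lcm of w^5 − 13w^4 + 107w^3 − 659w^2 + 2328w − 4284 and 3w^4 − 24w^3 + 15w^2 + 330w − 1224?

Repeated division with remainder:
  w^5 − 13w^4 + 107w^3 − 659w^2 + 2328w − 4284 = ((1/3)w − 5/3)(3w^4 − 24w^3 + 15w^2 + 330w − 1224) + (62w^3 − 744w^2 + 3286w − 6324)
  3w^4 − 24w^3 + 15w^2 + 330w − 1224 = ((3/62)w + 6/31)(62w^3 − 744w^2 + 3286w − 6324) + (0)
Last nonzero remainder: 62w^3 − 744w^2 + 3286w − 6324. Dividing through by 62 gives the monic gcd w^3 − 12w^2 + 53w − 102.
Then lcm(f, g) = f·g / gcd(f, g); expanding and making the result monic gives the answer.

w^6 − 9w^5 + 55w^4 − 231w^3 − 308w^2 + 5028w − 17136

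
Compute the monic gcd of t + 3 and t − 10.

Repeated division with remainder:
  t + 3 = (t − 10) + (13)
  t − 10 = ((1/13)t − 10/13)(13) + (0)
The last nonzero remainder is the constant 13, so the polynomials are coprime and gcd = 1.

1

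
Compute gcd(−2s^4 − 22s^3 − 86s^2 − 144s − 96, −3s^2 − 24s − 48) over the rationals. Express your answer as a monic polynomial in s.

s^2 + 8s + 16

Repeated division with remainder:
  −2s^4 − 22s^3 − 86s^2 − 144s − 96 = ((2/3)s^2 + 2s + 2)(−3s^2 − 24s − 48) + (0)
Last nonzero remainder: −3s^2 − 24s − 48. Dividing through by −3 gives the monic gcd s^2 + 8s + 16.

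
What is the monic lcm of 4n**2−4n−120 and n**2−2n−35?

n**3−8n**2−23n+210

By polynomial division,
  4n**2−4n−120 = (4)(n**2−2n−35) + (4n+20)
  n**2−2n−35 = ((1/4)n−7/4)(4n+20) + (0)
Last nonzero remainder: 4n+20. Dividing through by 4 gives the monic gcd n+5.
Then lcm(f, g) = f·g / gcd(f, g); expanding and making the result monic gives the answer.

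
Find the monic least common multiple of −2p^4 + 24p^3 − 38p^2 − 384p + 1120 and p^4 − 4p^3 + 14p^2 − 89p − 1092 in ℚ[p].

p^6 − 13p^5 + 70p^4 − 295p^3 − 11p^2 + 8048p − 21840

Repeated division with remainder:
  −2p^4 + 24p^3 − 38p^2 − 384p + 1120 = (−2)(p^4 − 4p^3 + 14p^2 − 89p − 1092) + (16p^3 − 10p^2 − 562p − 1064)
  p^4 − 4p^3 + 14p^2 − 89p − 1092 = ((1/16)p − 27/128)(16p^3 − 10p^2 − 562p − 1064) + ((3009/64)p^2 − (9027/64)p − 21063/16)
  16p^3 − 10p^2 − 562p − 1064 = ((1024/3009)p + 2432/3009)((3009/64)p^2 − (9027/64)p − 21063/16) + (0)
Last nonzero remainder: (3009/64)p^2 − (9027/64)p − 21063/16. Dividing through by 3009/64 gives the monic gcd p^2 − 3p − 28.
Then lcm(f, g) = f·g / gcd(f, g); expanding and making the result monic gives the answer.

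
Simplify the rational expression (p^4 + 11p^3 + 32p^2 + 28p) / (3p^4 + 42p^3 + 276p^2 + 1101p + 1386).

Apply the Euclidean algorithm:
  p^4 + 11p^3 + 32p^2 + 28p = (1/3)(3p^4 + 42p^3 + 276p^2 + 1101p + 1386) + (−3p^3 − 60p^2 − 339p − 462)
  3p^4 + 42p^3 + 276p^2 + 1101p + 1386 = (−p + 6)(−3p^3 − 60p^2 − 339p − 462) + (297p^2 + 2673p + 4158)
  −3p^3 − 60p^2 − 339p − 462 = (−(1/99)p − 1/9)(297p^2 + 2673p + 4158) + (0)
Last nonzero remainder: 297p^2 + 2673p + 4158. Dividing through by 297 gives the monic gcd p^2 + 9p + 14.
Cancel p^2 + 9p + 14 from numerator and denominator to get the reduced form.

(p^2 + 2p)/(3p^2 + 15p + 99)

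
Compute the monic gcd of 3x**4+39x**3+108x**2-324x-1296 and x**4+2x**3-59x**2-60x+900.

By polynomial division,
  3x**4+39x**3+108x**2-324x-1296 = (3)(x**4+2x**3-59x**2-60x+900) + (33x**3+285x**2-144x-3996)
  x**4+2x**3-59x**2-60x+900 = ((1/33)x-73/363)(33x**3+285x**2-144x-3996) + ((324/121)x**2+(3888/121)x+11664/121)
  33x**3+285x**2-144x-3996 = ((1331/108)x-4477/108)((324/121)x**2+(3888/121)x+11664/121) + (0)
Last nonzero remainder: (324/121)x**2+(3888/121)x+11664/121. Dividing through by 324/121 gives the monic gcd x**2+12x+36.

x**2+12x+36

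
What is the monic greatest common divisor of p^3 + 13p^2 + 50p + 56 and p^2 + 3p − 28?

p + 7

Apply the Euclidean algorithm:
  p^3 + 13p^2 + 50p + 56 = (p + 10)(p^2 + 3p − 28) + (48p + 336)
  p^2 + 3p − 28 = ((1/48)p − 1/12)(48p + 336) + (0)
Last nonzero remainder: 48p + 336. Dividing through by 48 gives the monic gcd p + 7.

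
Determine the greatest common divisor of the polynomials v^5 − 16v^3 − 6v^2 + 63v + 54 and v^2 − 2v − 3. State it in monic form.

Euclidean algorithm in ℚ[v]:
  v^5 − 16v^3 − 6v^2 + 63v + 54 = (v^3 + 2v^2 − 9v − 18)(v^2 − 2v − 3) + (0)
The last nonzero remainder v^2 − 2v − 3 is already monic.

v^2 − 2v − 3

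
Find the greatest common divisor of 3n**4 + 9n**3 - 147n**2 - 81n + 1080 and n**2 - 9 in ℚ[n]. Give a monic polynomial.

n**2 - 9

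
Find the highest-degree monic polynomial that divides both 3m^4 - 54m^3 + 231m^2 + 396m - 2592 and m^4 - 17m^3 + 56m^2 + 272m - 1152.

m^3 - 21m^2 + 140m - 288

Apply the Euclidean algorithm:
  3m^4 - 54m^3 + 231m^2 + 396m - 2592 = (3)(m^4 - 17m^3 + 56m^2 + 272m - 1152) + (-3m^3 + 63m^2 - 420m + 864)
  m^4 - 17m^3 + 56m^2 + 272m - 1152 = (-(1/3)m - 4/3)(-3m^3 + 63m^2 - 420m + 864) + (0)
Last nonzero remainder: -3m^3 + 63m^2 - 420m + 864. Dividing through by -3 gives the monic gcd m^3 - 21m^2 + 140m - 288.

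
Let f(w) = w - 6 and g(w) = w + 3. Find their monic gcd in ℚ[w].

1

Repeated division with remainder:
  w - 6 = (w + 3) + (-9)
  w + 3 = (-(1/9)w - 1/3)(-9) + (0)
The last nonzero remainder is the constant -9, so the polynomials are coprime and gcd = 1.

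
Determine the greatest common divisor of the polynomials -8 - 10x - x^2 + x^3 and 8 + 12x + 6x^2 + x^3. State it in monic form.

2 + x

By polynomial division,
  x^3 - x^2 - 10x - 8 = (x^3 + 6x^2 + 12x + 8) + (-7x^2 - 22x - 16)
  x^3 + 6x^2 + 12x + 8 = (-(1/7)x - 20/49)(-7x^2 - 22x - 16) + ((36/49)x + 72/49)
  -7x^2 - 22x - 16 = (-(343/36)x - 98/9)((36/49)x + 72/49) + (0)
Last nonzero remainder: (36/49)x + 72/49. Dividing through by 36/49 gives the monic gcd x + 2.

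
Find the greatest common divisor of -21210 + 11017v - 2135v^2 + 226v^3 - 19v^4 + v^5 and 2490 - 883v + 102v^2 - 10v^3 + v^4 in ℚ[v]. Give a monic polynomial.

30 - 11v + v^2

Apply the Euclidean algorithm:
  v^5 - 19v^4 + 226v^3 - 2135v^2 + 11017v - 21210 = (v - 9)(v^4 - 10v^3 + 102v^2 - 883v + 2490) + (34v^3 - 334v^2 + 580v + 1200)
  v^4 - 10v^3 + 102v^2 - 883v + 2490 = ((1/34)v - 3/578)(34v^3 - 334v^2 + 580v + 1200) + ((24047/289)v^2 - (264517/289)v + 721410/289)
  34v^3 - 334v^2 + 580v + 1200 = ((9826/24047)v + 11560/24047)((24047/289)v^2 - (264517/289)v + 721410/289) + (0)
Last nonzero remainder: (24047/289)v^2 - (264517/289)v + 721410/289. Dividing through by 24047/289 gives the monic gcd v^2 - 11v + 30.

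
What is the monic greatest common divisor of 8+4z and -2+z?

1

Apply the Euclidean algorithm:
  4z+8 = (4)(z-2) + (16)
  z-2 = ((1/16)z-1/8)(16) + (0)
The last nonzero remainder is the constant 16, so the polynomials are coprime and gcd = 1.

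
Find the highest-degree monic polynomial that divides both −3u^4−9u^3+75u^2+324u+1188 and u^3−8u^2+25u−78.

By polynomial division,
  −3u^4−9u^3+75u^2+324u+1188 = (−3u−33)(u^3−8u^2+25u−78) + (−114u^2+915u−1386)
  u^3−8u^2+25u−78 = (−(1/114)u−1/4332)(−114u^2+915u−1386) + ((18849/1444)u−56547/722)
  −114u^2+915u−1386 = (−(54872/6283)u+111188/6283)((18849/1444)u−56547/722) + (0)
Last nonzero remainder: (18849/1444)u−56547/722. Dividing through by 18849/1444 gives the monic gcd u−6.

u−6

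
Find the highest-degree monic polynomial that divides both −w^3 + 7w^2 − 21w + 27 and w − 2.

Apply the Euclidean algorithm:
  −w^3 + 7w^2 − 21w + 27 = (−w^2 + 5w − 11)(w − 2) + (5)
  w − 2 = ((1/5)w − 2/5)(5) + (0)
The last nonzero remainder is the constant 5, so the polynomials are coprime and gcd = 1.

1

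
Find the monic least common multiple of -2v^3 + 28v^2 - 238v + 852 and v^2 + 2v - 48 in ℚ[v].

v^4 - 6v^3 + 7v^2 + 526v - 3408

Apply the Euclidean algorithm:
  -2v^3 + 28v^2 - 238v + 852 = (-2v + 32)(v^2 + 2v - 48) + (-398v + 2388)
  v^2 + 2v - 48 = (-(1/398)v - 4/199)(-398v + 2388) + (0)
Last nonzero remainder: -398v + 2388. Dividing through by -398 gives the monic gcd v - 6.
Then lcm(f, g) = f·g / gcd(f, g); expanding and making the result monic gives the answer.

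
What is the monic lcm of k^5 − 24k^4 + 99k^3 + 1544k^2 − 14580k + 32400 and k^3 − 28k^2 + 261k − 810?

By polynomial division,
  k^5 − 24k^4 + 99k^3 + 1544k^2 − 14580k + 32400 = (k^2 + 4k − 50)(k^3 − 28k^2 + 261k − 810) + (−90k^2 + 1710k − 8100)
  k^3 − 28k^2 + 261k − 810 = (−(1/90)k + 1/10)(−90k^2 + 1710k − 8100) + (0)
Last nonzero remainder: −90k^2 + 1710k − 8100. Dividing through by −90 gives the monic gcd k^2 − 19k + 90.
Then lcm(f, g) = f·g / gcd(f, g); expanding and making the result monic gives the answer.

k^6 − 33k^5 + 315k^4 + 653k^3 − 28476k^2 + 163620k − 291600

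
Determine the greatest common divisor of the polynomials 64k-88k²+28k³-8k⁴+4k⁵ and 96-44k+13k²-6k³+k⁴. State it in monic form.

Apply the Euclidean algorithm:
  4k⁵-8k⁴+28k³-88k²+64k = (4k+16)(k⁴-6k³+13k²-44k+96) + (72k³-120k²+384k-1536)
  k⁴-6k³+13k²-44k+96 = ((1/72)k-13/216)(72k³-120k²+384k-1536) + ((4/9)k²+(4/9)k+32/9)
  72k³-120k²+384k-1536 = (162k-432)((4/9)k²+(4/9)k+32/9) + (0)
Last nonzero remainder: (4/9)k²+(4/9)k+32/9. Dividing through by 4/9 gives the monic gcd k²+k+8.

8+k+k²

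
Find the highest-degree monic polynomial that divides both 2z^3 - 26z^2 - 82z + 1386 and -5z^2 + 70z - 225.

By polynomial division,
  2z^3 - 26z^2 - 82z + 1386 = (-(2/5)z - 2/5)(-5z^2 + 70z - 225) + (-144z + 1296)
  -5z^2 + 70z - 225 = ((5/144)z - 25/144)(-144z + 1296) + (0)
Last nonzero remainder: -144z + 1296. Dividing through by -144 gives the monic gcd z - 9.

z - 9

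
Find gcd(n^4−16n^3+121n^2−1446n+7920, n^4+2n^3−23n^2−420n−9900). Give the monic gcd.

n^3−8n^2+57n−990

Apply the Euclidean algorithm:
  n^4−16n^3+121n^2−1446n+7920 = (n^4+2n^3−23n^2−420n−9900) + (−18n^3+144n^2−1026n+17820)
  n^4+2n^3−23n^2−420n−9900 = (−(1/18)n−5/9)(−18n^3+144n^2−1026n+17820) + (0)
Last nonzero remainder: −18n^3+144n^2−1026n+17820. Dividing through by −18 gives the monic gcd n^3−8n^2+57n−990.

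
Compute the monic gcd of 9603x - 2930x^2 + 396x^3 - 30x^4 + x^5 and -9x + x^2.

-9x + x^2

Euclidean algorithm in ℚ[x]:
  x^5 - 30x^4 + 396x^3 - 2930x^2 + 9603x = (x^3 - 21x^2 + 207x - 1067)(x^2 - 9x) + (0)
The last nonzero remainder x^2 - 9x is already monic.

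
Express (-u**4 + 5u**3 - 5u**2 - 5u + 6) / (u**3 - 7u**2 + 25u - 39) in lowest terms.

Repeated division with remainder:
  -u**4 + 5u**3 - 5u**2 - 5u + 6 = (-u - 2)(u**3 - 7u**2 + 25u - 39) + (6u**2 + 6u - 72)
  u**3 - 7u**2 + 25u - 39 = ((1/6)u - 4/3)(6u**2 + 6u - 72) + (45u - 135)
  6u**2 + 6u - 72 = ((2/15)u + 8/15)(45u - 135) + (0)
Last nonzero remainder: 45u - 135. Dividing through by 45 gives the monic gcd u - 3.
Cancel u - 3 from numerator and denominator to get the reduced form.

(-u**3 + 2u**2 + u - 2)/(u**2 - 4u + 13)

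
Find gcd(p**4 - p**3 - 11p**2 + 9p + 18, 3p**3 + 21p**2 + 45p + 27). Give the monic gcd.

p**2 + 4p + 3

Apply the Euclidean algorithm:
  p**4 - p**3 - 11p**2 + 9p + 18 = ((1/3)p - 8/3)(3p**3 + 21p**2 + 45p + 27) + (30p**2 + 120p + 90)
  3p**3 + 21p**2 + 45p + 27 = ((1/10)p + 3/10)(30p**2 + 120p + 90) + (0)
Last nonzero remainder: 30p**2 + 120p + 90. Dividing through by 30 gives the monic gcd p**2 + 4p + 3.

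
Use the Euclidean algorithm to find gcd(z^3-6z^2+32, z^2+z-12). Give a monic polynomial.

1

Apply the Euclidean algorithm:
  z^3-6z^2+32 = (z-7)(z^2+z-12) + (19z-52)
  z^2+z-12 = ((1/19)z+71/361)(19z-52) + (-640/361)
  19z-52 = (-(6859/640)z+4693/160)(-640/361) + (0)
The last nonzero remainder is the constant -640/361, so the polynomials are coprime and gcd = 1.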